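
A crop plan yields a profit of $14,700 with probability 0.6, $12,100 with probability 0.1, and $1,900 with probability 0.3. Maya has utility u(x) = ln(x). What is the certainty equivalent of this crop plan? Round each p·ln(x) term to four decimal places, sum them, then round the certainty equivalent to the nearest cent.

$7,804.06

E[u] = 0.6·ln(14700) + 0.1·ln(12100) + 0.3·ln(1900) = 5.7574 + 0.9401 + 2.2649 = 8.9624
CE = e^8.9624 ≈ 7804.06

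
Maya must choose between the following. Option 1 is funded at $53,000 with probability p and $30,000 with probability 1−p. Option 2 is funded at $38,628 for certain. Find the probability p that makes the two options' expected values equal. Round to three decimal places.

p = 0.375

p·53000 + (1−p)·30000 = 38628
23000p + 30000 = 38628
p = (38628 − 30000) / 23000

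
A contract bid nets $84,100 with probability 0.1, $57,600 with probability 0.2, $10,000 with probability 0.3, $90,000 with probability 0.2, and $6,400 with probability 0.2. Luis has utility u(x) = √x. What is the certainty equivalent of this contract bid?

E[u] = 0.1·√84100 + 0.2·√57600 + 0.3·√10000 + 0.2·√90000 + 0.2·√6400 = 0.1·290 + 0.2·240 + 0.3·100 + 0.2·300 + 0.2·80 = 183
CE = (183)² = 33489

$33,489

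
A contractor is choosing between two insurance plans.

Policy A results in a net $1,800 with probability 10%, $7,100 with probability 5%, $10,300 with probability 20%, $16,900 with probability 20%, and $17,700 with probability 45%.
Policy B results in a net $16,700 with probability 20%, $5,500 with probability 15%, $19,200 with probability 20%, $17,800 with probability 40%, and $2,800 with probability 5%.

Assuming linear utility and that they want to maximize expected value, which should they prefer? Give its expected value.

Policy B ($15,265)

Policy A = 0.1 × 1800 + 0.05 × 7100 + 0.2 × 10300 + 0.2 × 16900 + 0.45 × 17700 = 180 + 355 + 2060 + 3380 + 7965 = 13940
Policy B = 0.2 × 16700 + 0.15 × 5500 + 0.2 × 19200 + 0.4 × 17800 + 0.05 × 2800 = 3340 + 825 + 3840 + 7120 + 140 = 15265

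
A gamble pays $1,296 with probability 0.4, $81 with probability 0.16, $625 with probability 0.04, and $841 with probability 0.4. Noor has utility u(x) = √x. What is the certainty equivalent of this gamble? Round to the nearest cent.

E[u] = 0.4·√1296 + 0.16·√81 + 0.04·√625 + 0.4·√841 = 0.4·36 + 0.16·9 + 0.04·25 + 0.4·29 = 28.44
CE = (28.44)² = 808.8336

$808.83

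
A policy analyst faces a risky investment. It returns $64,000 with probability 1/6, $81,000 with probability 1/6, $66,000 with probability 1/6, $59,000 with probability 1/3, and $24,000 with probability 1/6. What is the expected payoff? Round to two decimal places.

$58,833.33

EV = 1/6 × 64000 + 1/6 × 81000 + 1/6 × 66000 + 1/3 × 59000 + 1/6 × 24000 = 10666.6667 + 13500 + 11000 + 19666.6667 + 4000 = 58833.3333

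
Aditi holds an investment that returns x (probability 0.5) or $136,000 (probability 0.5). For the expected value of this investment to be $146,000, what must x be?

x = $156,000

0.5·x + 0.5·136000 = 146000
0.5·x = 146000 − 68000 = 78000
x = 78000 / 0.5 = 156000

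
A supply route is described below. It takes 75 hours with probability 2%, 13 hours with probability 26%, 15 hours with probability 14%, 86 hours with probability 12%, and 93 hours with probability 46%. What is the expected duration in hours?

60.08 hours

EV = 0.02 × 75 + 0.26 × 13 + 0.14 × 15 + 0.12 × 86 + 0.46 × 93 = 1.5 + 3.38 + 2.1 + 10.32 + 42.78 = 60.08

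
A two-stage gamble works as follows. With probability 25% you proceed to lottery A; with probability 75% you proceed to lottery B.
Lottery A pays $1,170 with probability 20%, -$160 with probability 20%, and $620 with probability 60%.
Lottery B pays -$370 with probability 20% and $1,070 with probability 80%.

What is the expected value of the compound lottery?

$730

EV(A) = 0.2 × 1170 + 0.2 × (-160) + 0.6 × 620 = 234 − 32 + 372 = 574
EV(B) = 0.2 × (-370) + 0.8 × 1070 = -74 + 856 = 782
Overall = 0.25 × 574 + 0.75 × 782 = 143.5 + 586.5 = 730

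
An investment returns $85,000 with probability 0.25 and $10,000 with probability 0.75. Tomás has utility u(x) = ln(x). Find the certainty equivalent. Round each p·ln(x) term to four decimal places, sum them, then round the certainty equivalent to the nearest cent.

E[u] = 0.25·ln(85000) + 0.75·ln(10000) = 2.8376 + 6.9078 = 9.7454
CE = e^9.7454 ≈ 17075.50

$17,075.50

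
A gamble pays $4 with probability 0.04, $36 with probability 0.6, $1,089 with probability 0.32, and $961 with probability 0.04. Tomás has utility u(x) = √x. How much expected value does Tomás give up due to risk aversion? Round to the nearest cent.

$169.05

E[u] = 0.04·√4 + 0.6·√36 + 0.32·√1089 + 0.04·√961 = 0.04·2 + 0.6·6 + 0.32·33 + 0.04·31 = 15.48
CE = (15.48)² = 239.6304
Risk premium = EV − CE = 408.68 − 239.6304 = 169.0496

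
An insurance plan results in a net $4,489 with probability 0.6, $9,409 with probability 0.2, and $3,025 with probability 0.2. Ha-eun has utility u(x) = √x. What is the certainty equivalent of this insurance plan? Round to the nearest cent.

E[u] = 0.6·√4489 + 0.2·√9409 + 0.2·√3025 = 0.6·67 + 0.2·97 + 0.2·55 = 70.6
CE = (70.6)² = 4984.36

$4,984.36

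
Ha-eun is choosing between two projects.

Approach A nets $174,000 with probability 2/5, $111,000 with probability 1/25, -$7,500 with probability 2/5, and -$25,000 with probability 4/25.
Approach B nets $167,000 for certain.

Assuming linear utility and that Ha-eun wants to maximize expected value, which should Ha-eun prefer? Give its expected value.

Approach A = 2/5 × 174000 + 1/25 × 111000 + 2/5 × (-7500) + 4/25 × (-25000) = 69600 + 4440 − 3000 − 4000 = 67040
Approach B: 167000 (certain)

Approach B ($167,000)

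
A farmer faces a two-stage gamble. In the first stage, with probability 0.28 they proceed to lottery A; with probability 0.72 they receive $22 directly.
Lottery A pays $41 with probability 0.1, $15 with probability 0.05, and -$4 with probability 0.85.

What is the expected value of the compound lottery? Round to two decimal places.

EV(A) = 0.1 × 41 + 0.05 × 15 + 0.85 × (-4) = 4.1 + 0.75 − 3.4 = 1.45
Branch B: 22 (certain)
Overall = 0.28 × 1.45 + 0.72 × 22 = 0.406 + 15.84 = 16.246

$16.25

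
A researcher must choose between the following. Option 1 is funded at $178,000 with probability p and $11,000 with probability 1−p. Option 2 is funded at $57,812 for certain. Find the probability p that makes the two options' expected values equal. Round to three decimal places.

p = 0.280

p·178000 + (1−p)·11000 = 57812
167000p + 11000 = 57812
p = (57812 − 11000) / 167000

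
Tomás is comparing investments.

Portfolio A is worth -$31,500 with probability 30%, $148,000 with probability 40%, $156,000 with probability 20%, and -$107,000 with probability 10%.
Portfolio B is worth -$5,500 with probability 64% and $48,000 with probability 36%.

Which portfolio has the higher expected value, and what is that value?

Portfolio A ($70,250)

Portfolio A = 0.3 × (-31500) + 0.4 × 148000 + 0.2 × 156000 + 0.1 × (-107000) = -9450 + 59200 + 31200 − 10700 = 70250
Portfolio B = 0.64 × (-5500) + 0.36 × 48000 = -3520 + 17280 = 13760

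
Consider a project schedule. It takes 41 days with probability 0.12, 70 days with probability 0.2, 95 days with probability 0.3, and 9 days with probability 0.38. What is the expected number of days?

EV = 0.12 × 41 + 0.2 × 70 + 0.3 × 95 + 0.38 × 9 = 4.92 + 14 + 28.5 + 3.42 = 50.84

50.84 days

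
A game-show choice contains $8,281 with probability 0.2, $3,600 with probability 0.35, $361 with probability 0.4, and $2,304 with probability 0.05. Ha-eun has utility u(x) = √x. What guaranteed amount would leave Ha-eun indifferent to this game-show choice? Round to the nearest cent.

$2,420.64

E[u] = 0.2·√8281 + 0.35·√3600 + 0.4·√361 + 0.05·√2304 = 0.2·91 + 0.35·60 + 0.4·19 + 0.05·48 = 49.2
CE = (49.2)² = 2420.64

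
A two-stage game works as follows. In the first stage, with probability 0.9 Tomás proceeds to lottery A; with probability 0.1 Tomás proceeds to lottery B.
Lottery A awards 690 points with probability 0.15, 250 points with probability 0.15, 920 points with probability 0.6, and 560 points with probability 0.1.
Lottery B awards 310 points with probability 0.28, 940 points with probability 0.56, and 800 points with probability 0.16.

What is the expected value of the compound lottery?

EV(A) = 0.15 × 690 + 0.15 × 250 + 0.6 × 920 + 0.1 × 560 = 103.5 + 37.5 + 552 + 56 = 749
EV(B) = 0.28 × 310 + 0.56 × 940 + 0.16 × 800 = 86.8 + 526.4 + 128 = 741.2
Overall = 0.9 × 749 + 0.1 × 741.2 = 674.1 + 74.12 = 748.22

748.22 points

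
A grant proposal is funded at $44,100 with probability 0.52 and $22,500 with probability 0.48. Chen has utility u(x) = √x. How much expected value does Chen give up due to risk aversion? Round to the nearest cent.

$898.56

E[u] = 0.52·√44100 + 0.48·√22500 = 0.52·210 + 0.48·150 = 181.2
CE = (181.2)² = 32833.44
Risk premium = EV − CE = 33732 − 32833.44 = 898.56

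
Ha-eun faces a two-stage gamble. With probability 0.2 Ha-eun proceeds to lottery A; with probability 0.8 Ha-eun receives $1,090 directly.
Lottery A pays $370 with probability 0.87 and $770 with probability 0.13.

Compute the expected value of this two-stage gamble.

EV(A) = 0.87 × 370 + 0.13 × 770 = 321.9 + 100.1 = 422
Branch B: 1090 (certain)
Overall = 0.2 × 422 + 0.8 × 1090 = 84.4 + 872 = 956.4

$956.40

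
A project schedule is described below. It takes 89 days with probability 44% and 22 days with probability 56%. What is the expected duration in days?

51.48 days

EV = 0.44 × 89 + 0.56 × 22 = 39.16 + 12.32 = 51.48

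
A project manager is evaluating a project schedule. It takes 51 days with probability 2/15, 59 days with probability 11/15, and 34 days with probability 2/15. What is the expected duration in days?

EV = 2/15 × 51 + 11/15 × 59 + 2/15 × 34 = 6.8 + 43.2667 + 4.5333 = 54.6

54.6 days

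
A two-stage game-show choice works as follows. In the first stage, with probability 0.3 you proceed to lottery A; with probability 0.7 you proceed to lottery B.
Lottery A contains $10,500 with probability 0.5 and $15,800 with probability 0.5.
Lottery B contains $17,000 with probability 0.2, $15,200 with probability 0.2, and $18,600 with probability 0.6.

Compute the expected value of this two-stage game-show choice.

$16,265

EV(A) = 0.5 × 10500 + 0.5 × 15800 = 5250 + 7900 = 13150
EV(B) = 0.2 × 17000 + 0.2 × 15200 + 0.6 × 18600 = 3400 + 3040 + 11160 = 17600
Overall = 0.3 × 13150 + 0.7 × 17600 = 3945 + 12320 = 16265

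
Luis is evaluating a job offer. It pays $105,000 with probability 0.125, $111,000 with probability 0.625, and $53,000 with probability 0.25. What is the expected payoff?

EV = 0.125 × 105000 + 0.625 × 111000 + 0.25 × 53000 = 13125 + 69375 + 13250 = 95750

$95,750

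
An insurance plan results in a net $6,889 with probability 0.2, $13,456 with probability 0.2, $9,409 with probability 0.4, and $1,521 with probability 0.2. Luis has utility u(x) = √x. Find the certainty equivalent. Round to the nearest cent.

E[u] = 0.2·√6889 + 0.2·√13456 + 0.4·√9409 + 0.2·√1521 = 0.2·83 + 0.2·116 + 0.4·97 + 0.2·39 = 86.4
CE = (86.4)² = 7464.96

$7,464.96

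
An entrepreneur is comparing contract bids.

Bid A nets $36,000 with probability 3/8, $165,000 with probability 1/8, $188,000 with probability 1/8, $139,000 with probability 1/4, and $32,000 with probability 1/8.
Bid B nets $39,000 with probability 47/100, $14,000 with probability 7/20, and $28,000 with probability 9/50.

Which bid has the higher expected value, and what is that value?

Bid A ($96,375)

Bid A = 3/8 × 36000 + 1/8 × 165000 + 1/8 × 188000 + 1/4 × 139000 + 1/8 × 32000 = 13500 + 20625 + 23500 + 34750 + 4000 = 96375
Bid B = 47/100 × 39000 + 7/20 × 14000 + 9/50 × 28000 = 18330 + 4900 + 5040 = 28270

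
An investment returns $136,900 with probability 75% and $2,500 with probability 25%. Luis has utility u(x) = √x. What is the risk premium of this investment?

E[u] = 0.75·√136900 + 0.25·√2500 = 0.75·370 + 0.25·50 = 290
CE = (290)² = 84100
Risk premium = EV − CE = 103300 − 84100 = 19200

$19,200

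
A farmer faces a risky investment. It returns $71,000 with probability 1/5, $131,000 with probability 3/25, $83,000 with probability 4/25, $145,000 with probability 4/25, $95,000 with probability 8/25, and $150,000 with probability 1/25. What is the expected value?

$102,800

EV = 1/5 × 71000 + 3/25 × 131000 + 4/25 × 83000 + 4/25 × 145000 + 8/25 × 95000 + 1/25 × 150000 = 14200 + 15720 + 13280 + 23200 + 30400 + 6000 = 102800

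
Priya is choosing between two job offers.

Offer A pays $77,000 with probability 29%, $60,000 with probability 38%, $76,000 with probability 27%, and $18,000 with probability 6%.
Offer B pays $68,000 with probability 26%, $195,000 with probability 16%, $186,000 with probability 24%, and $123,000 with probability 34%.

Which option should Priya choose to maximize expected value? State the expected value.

Offer B ($135,340)

Offer A = 0.29 × 77000 + 0.38 × 60000 + 0.27 × 76000 + 0.06 × 18000 = 22330 + 22800 + 20520 + 1080 = 66730
Offer B = 0.26 × 68000 + 0.16 × 195000 + 0.24 × 186000 + 0.34 × 123000 = 17680 + 31200 + 44640 + 41820 = 135340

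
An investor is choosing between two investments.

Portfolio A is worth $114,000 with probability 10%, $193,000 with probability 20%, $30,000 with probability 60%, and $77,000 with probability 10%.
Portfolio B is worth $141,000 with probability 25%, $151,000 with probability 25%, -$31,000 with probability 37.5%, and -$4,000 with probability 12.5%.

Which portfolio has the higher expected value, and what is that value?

Portfolio A = 0.1 × 114000 + 0.2 × 193000 + 0.6 × 30000 + 0.1 × 77000 = 11400 + 38600 + 18000 + 7700 = 75700
Portfolio B = 0.25 × 141000 + 0.25 × 151000 + 0.375 × (-31000) + 0.125 × (-4000) = 35250 + 37750 − 11625 − 500 = 60875

Portfolio A ($75,700)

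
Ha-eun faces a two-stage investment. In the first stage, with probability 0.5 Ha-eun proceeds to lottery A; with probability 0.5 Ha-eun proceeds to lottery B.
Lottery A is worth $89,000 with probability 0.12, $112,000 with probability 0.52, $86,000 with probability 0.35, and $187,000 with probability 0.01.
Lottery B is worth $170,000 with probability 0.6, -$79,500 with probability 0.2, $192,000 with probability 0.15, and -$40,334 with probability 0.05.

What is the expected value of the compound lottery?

EV(A) = 0.12 × 89000 + 0.52 × 112000 + 0.35 × 86000 + 0.01 × 187000 = 10680 + 58240 + 30100 + 1870 = 100890
EV(B) = 0.6 × 170000 + 0.2 × (-79500) + 0.15 × 192000 + 0.05 × (-40334) = 102000 − 15900 + 28800 − 2016.7 = 112883.3
Overall = 0.5 × 100890 + 0.5 × 112883.3 = 50445 + 56441.65 = 106886.65

$106,886.65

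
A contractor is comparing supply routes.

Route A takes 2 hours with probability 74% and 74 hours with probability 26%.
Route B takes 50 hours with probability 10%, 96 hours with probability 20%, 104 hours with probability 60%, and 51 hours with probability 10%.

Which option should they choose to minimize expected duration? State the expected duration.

Route A (20.72 hours)

Route A = 0.74 × 2 + 0.26 × 74 = 1.48 + 19.24 = 20.72
Route B = 0.1 × 50 + 0.2 × 96 + 0.6 × 104 + 0.1 × 51 = 5 + 19.2 + 62.4 + 5.1 = 91.7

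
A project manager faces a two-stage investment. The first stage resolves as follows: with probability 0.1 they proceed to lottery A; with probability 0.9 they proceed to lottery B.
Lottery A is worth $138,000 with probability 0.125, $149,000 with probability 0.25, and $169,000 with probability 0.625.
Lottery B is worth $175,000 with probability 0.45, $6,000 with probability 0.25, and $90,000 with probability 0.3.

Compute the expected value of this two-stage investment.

$112,537.50

EV(A) = 0.125 × 138000 + 0.25 × 149000 + 0.625 × 169000 = 17250 + 37250 + 105625 = 160125
EV(B) = 0.45 × 175000 + 0.25 × 6000 + 0.3 × 90000 = 78750 + 1500 + 27000 = 107250
Overall = 0.1 × 160125 + 0.9 × 107250 = 16012.5 + 96525 = 112537.5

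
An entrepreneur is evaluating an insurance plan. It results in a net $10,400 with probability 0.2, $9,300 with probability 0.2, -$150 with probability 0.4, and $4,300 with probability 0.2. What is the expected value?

$4,740

EV = 0.2 × 10400 + 0.2 × 9300 + 0.4 × (-150) + 0.2 × 4300 = 2080 + 1860 − 60 + 860 = 4740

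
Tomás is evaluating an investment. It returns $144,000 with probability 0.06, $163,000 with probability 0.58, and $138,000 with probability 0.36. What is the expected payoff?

$152,860

EV = 0.06 × 144000 + 0.58 × 163000 + 0.36 × 138000 = 8640 + 94540 + 49680 = 152860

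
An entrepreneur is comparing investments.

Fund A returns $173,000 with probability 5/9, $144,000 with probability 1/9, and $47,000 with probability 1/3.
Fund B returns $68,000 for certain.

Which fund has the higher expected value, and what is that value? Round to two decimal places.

Fund A ($127,777.78)

Fund A = 5/9 × 173000 + 1/9 × 144000 + 1/3 × 47000 = 96111.1111 + 16000 + 15666.6667 = 127777.7778
Fund B: 68000 (certain)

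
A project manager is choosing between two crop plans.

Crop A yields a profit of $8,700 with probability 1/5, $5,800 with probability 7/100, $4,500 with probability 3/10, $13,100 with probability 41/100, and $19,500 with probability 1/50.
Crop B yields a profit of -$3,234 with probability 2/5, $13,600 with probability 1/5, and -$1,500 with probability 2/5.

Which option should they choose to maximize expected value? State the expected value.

Crop A = 1/5 × 8700 + 7/100 × 5800 + 3/10 × 4500 + 41/100 × 13100 + 1/50 × 19500 = 1740 + 406 + 1350 + 5371 + 390 = 9257
Crop B = 2/5 × (-3234) + 1/5 × 13600 + 2/5 × (-1500) = -1293.6 + 2720 − 600 = 826.4

Crop A ($9,257)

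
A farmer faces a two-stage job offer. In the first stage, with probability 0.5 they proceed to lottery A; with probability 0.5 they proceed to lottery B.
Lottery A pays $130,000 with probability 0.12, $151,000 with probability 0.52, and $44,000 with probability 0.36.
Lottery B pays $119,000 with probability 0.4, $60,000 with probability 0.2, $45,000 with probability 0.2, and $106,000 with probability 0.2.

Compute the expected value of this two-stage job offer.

EV(A) = 0.12 × 130000 + 0.52 × 151000 + 0.36 × 44000 = 15600 + 78520 + 15840 = 109960
EV(B) = 0.4 × 119000 + 0.2 × 60000 + 0.2 × 45000 + 0.2 × 106000 = 47600 + 12000 + 9000 + 21200 = 89800
Overall = 0.5 × 109960 + 0.5 × 89800 = 54980 + 44900 = 99880

$99,880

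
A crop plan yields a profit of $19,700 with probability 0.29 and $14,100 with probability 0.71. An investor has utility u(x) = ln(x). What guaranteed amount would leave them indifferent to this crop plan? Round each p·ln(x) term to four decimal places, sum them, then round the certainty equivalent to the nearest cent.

$15,535.76

E[u] = 0.29·ln(19700) + 0.71·ln(14100) = 2.8676 + 6.7833 = 9.6509
CE = e^9.6509 ≈ 15535.76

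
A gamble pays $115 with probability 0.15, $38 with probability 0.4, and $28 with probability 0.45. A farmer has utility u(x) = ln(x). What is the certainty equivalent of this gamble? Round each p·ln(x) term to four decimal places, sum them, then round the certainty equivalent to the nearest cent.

$39.10

E[u] = 0.15·ln(115) + 0.4·ln(38) + 0.45·ln(28) = 0.7117 + 1.4550 + 1.4995 = 3.6662
CE = e^3.6662 ≈ 39.10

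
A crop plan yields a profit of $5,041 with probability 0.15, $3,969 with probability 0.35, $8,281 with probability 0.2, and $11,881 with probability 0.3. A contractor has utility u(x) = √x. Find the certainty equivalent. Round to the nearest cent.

$6,988.96

E[u] = 0.15·√5041 + 0.35·√3969 + 0.2·√8281 + 0.3·√11881 = 0.15·71 + 0.35·63 + 0.2·91 + 0.3·109 = 83.6
CE = (83.6)² = 6988.96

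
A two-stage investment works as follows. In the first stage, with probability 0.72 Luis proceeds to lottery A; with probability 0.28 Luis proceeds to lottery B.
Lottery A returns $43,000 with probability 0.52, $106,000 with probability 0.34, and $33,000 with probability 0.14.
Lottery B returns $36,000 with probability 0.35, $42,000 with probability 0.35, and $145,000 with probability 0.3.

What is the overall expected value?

EV(A) = 0.52 × 43000 + 0.34 × 106000 + 0.14 × 33000 = 22360 + 36040 + 4620 = 63020
EV(B) = 0.35 × 36000 + 0.35 × 42000 + 0.3 × 145000 = 12600 + 14700 + 43500 = 70800
Overall = 0.72 × 63020 + 0.28 × 70800 = 45374.4 + 19824 = 65198.4

$65,198.40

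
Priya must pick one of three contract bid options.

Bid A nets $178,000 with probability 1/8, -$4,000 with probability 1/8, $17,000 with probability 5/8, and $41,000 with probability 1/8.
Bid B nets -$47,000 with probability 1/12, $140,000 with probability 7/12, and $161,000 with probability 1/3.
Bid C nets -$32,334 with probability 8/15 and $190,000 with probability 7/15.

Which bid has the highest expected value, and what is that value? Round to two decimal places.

Bid B ($131,416.67)

Bid A = 1/8 × 178000 + 1/8 × (-4000) + 5/8 × 17000 + 1/8 × 41000 = 22250 − 500 + 10625 + 5125 = 37500
Bid B = 1/12 × (-47000) + 7/12 × 140000 + 1/3 × 161000 = -3916.6667 + 81666.6667 + 53666.6667 = 131416.6667
Bid C = 8/15 × (-32334) + 7/15 × 190000 = -17244.8 + 88666.6667 = 71421.8667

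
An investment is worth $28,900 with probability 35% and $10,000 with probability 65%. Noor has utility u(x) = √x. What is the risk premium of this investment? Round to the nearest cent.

$1,114.75

E[u] = 0.35·√28900 + 0.65·√10000 = 0.35·170 + 0.65·100 = 124.5
CE = (124.5)² = 15500.25
Risk premium = EV − CE = 16615 − 15500.25 = 1114.75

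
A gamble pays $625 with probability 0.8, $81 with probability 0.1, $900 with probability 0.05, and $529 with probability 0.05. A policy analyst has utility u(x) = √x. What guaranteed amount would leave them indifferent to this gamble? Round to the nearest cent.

E[u] = 0.8·√625 + 0.1·√81 + 0.05·√900 + 0.05·√529 = 0.8·25 + 0.1·9 + 0.05·30 + 0.05·23 = 23.55
CE = (23.55)² = 554.6025

$554.60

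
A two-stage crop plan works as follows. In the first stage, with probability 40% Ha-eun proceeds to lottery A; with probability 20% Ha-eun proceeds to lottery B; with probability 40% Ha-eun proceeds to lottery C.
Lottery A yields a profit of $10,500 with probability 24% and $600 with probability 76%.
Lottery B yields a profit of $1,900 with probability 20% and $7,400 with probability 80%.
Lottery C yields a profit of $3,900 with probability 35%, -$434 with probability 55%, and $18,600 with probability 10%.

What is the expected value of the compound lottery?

$3,644.92

EV(A) = 0.24 × 10500 + 0.76 × 600 = 2520 + 456 = 2976
EV(B) = 0.2 × 1900 + 0.8 × 7400 = 380 + 5920 = 6300
EV(C) = 0.35 × 3900 + 0.55 × (-434) + 0.1 × 18600 = 1365 − 238.7 + 1860 = 2986.3
Overall = 0.4 × 2976 + 0.2 × 6300 + 0.4 × 2986.3 = 1190.4 + 1260 + 1194.52 = 3644.92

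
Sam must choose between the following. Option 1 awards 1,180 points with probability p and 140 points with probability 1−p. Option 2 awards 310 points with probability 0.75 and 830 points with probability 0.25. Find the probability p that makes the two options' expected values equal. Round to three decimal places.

EV(Option 2) = 0.75 × 310 + 0.25 × 830 = 232.5 + 207.5 = 440
p·1180 + (1−p)·140 = 440
1040p + 140 = 440
p = (440 − 140) / 1040

p = 0.288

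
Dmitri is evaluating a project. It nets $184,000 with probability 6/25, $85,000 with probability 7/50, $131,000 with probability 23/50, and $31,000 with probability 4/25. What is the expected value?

EV = 6/25 × 184000 + 7/50 × 85000 + 23/50 × 131000 + 4/25 × 31000 = 44160 + 11900 + 60260 + 4960 = 121280

$121,280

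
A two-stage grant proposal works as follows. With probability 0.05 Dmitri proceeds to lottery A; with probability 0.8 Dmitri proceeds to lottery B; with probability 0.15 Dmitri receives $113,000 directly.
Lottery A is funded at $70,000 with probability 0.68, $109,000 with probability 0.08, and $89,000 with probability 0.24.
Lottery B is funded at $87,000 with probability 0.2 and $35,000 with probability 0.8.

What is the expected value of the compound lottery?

EV(A) = 0.68 × 70000 + 0.08 × 109000 + 0.24 × 89000 = 47600 + 8720 + 21360 = 77680
EV(B) = 0.2 × 87000 + 0.8 × 35000 = 17400 + 28000 = 45400
Branch C: 113000 (certain)
Overall = 0.05 × 77680 + 0.8 × 45400 + 0.15 × 113000 = 3884 + 36320 + 16950 = 57154

$57,154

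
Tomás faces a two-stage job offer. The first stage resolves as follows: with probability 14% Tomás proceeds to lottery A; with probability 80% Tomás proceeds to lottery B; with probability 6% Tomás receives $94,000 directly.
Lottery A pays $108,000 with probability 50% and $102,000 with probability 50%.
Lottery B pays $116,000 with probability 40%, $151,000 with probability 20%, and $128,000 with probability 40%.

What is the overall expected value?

EV(A) = 0.5 × 108000 + 0.5 × 102000 = 54000 + 51000 = 105000
EV(B) = 0.4 × 116000 + 0.2 × 151000 + 0.4 × 128000 = 46400 + 30200 + 51200 = 127800
Branch C: 94000 (certain)
Overall = 0.14 × 105000 + 0.8 × 127800 + 0.06 × 94000 = 14700 + 102240 + 5640 = 122580

$122,580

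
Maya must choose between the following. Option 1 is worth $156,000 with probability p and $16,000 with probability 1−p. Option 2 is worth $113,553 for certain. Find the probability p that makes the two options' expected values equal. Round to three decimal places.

p = 0.697

p·156000 + (1−p)·16000 = 113553
140000p + 16000 = 113553
p = (113553 − 16000) / 140000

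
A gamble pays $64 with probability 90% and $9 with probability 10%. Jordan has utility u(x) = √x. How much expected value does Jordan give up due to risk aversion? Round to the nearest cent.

$2.25

E[u] = 0.9·√64 + 0.1·√9 = 0.9·8 + 0.1·3 = 7.5
CE = (7.5)² = 56.25
Risk premium = EV − CE = 58.5 − 56.25 = 2.25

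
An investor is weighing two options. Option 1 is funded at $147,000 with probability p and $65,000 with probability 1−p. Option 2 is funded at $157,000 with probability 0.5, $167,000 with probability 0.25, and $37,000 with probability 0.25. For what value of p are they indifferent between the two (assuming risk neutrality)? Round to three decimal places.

EV(Option 2) = 0.5 × 157000 + 0.25 × 167000 + 0.25 × 37000 = 78500 + 41750 + 9250 = 129500
p·147000 + (1−p)·65000 = 129500
82000p + 65000 = 129500
p = (129500 − 65000) / 82000

p = 0.787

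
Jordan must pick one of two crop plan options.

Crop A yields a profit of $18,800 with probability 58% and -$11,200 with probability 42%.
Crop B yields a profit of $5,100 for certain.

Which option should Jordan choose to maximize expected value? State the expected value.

Crop A = 0.58 × 18800 + 0.42 × (-11200) = 10904 − 4704 = 6200
Crop B: 5100 (certain)

Crop A ($6,200)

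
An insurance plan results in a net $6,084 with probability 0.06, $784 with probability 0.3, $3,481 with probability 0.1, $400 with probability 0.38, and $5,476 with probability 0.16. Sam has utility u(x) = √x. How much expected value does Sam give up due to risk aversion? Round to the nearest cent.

$500.40

E[u] = 0.06·√6084 + 0.3·√784 + 0.1·√3481 + 0.38·√400 + 0.16·√5476 = 0.06·78 + 0.3·28 + 0.1·59 + 0.38·20 + 0.16·74 = 38.42
CE = (38.42)² = 1476.0964
Risk premium = EV − CE = 1976.5 − 1476.0964 = 500.4036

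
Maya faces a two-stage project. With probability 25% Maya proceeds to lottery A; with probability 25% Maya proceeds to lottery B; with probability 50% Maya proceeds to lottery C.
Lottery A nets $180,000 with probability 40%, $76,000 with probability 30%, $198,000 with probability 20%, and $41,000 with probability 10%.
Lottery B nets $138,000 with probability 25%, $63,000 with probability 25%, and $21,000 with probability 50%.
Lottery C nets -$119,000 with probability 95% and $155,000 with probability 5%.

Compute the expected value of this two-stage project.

EV(A) = 0.4 × 180000 + 0.3 × 76000 + 0.2 × 198000 + 0.1 × 41000 = 72000 + 22800 + 39600 + 4100 = 138500
EV(B) = 0.25 × 138000 + 0.25 × 63000 + 0.5 × 21000 = 34500 + 15750 + 10500 = 60750
EV(C) = 0.95 × (-119000) + 0.05 × 155000 = -113050 + 7750 = -105300
Overall = 0.25 × 138500 + 0.25 × 60750 + 0.5 × (-105300) = 34625 + 15187.5 − 52650 = -2837.5

-$2,837.50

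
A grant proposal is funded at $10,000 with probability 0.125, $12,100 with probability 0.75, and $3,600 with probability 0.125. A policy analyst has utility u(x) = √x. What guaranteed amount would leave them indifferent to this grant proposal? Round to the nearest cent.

$10,506.25

E[u] = 0.125·√10000 + 0.75·√12100 + 0.125·√3600 = 0.125·100 + 0.75·110 + 0.125·60 = 102.5
CE = (102.5)² = 10506.25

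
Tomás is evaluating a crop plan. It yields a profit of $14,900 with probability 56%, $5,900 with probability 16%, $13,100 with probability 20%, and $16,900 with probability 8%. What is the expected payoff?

EV = 0.56 × 14900 + 0.16 × 5900 + 0.2 × 13100 + 0.08 × 16900 = 8344 + 944 + 2620 + 1352 = 13260

$13,260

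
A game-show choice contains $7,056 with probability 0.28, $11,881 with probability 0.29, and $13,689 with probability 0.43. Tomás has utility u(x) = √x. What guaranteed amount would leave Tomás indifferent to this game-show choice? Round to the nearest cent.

$11,117.59

E[u] = 0.28·√7056 + 0.29·√11881 + 0.43·√13689 = 0.28·84 + 0.29·109 + 0.43·117 = 105.44
CE = (105.44)² = 11117.5936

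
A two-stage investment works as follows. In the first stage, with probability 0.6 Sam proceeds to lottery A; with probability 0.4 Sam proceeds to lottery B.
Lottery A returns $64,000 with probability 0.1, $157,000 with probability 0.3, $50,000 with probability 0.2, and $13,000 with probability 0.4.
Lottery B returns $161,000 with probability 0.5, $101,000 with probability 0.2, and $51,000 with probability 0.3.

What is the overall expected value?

$87,620

EV(A) = 0.1 × 64000 + 0.3 × 157000 + 0.2 × 50000 + 0.4 × 13000 = 6400 + 47100 + 10000 + 5200 = 68700
EV(B) = 0.5 × 161000 + 0.2 × 101000 + 0.3 × 51000 = 80500 + 20200 + 15300 = 116000
Overall = 0.6 × 68700 + 0.4 × 116000 = 41220 + 46400 = 87620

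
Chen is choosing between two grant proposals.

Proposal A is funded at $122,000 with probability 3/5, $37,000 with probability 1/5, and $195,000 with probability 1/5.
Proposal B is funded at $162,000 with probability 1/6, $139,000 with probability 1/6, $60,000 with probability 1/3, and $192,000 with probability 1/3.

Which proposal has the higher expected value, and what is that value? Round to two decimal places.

Proposal A = 3/5 × 122000 + 1/5 × 37000 + 1/5 × 195000 = 73200 + 7400 + 39000 = 119600
Proposal B = 1/6 × 162000 + 1/6 × 139000 + 1/3 × 60000 + 1/3 × 192000 = 27000 + 23166.6667 + 20000 + 64000 = 134166.6667

Proposal B ($134,166.67)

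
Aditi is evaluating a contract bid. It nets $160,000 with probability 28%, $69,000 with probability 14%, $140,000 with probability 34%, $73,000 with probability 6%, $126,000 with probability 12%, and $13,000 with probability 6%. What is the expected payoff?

$122,340

EV = 0.28 × 160000 + 0.14 × 69000 + 0.34 × 140000 + 0.06 × 73000 + 0.12 × 126000 + 0.06 × 13000 = 44800 + 9660 + 47600 + 4380 + 15120 + 780 = 122340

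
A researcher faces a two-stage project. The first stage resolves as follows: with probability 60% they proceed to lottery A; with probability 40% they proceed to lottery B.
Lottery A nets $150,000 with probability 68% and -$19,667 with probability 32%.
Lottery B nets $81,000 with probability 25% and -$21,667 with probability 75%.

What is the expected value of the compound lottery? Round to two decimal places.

EV(A) = 0.68 × 150000 + 0.32 × (-19667) = 102000 − 6293.44 = 95706.56
EV(B) = 0.25 × 81000 + 0.75 × (-21667) = 20250 − 16250.25 = 3999.75
Overall = 0.6 × 95706.56 + 0.4 × 3999.75 = 57423.936 + 1599.9 = 59023.836

$59,023.84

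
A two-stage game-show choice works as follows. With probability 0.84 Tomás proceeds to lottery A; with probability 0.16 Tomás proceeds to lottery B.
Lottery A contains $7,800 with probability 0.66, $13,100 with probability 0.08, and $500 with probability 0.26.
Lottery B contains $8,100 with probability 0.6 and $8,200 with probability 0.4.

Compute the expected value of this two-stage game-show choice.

$6,616.24

EV(A) = 0.66 × 7800 + 0.08 × 13100 + 0.26 × 500 = 5148 + 1048 + 130 = 6326
EV(B) = 0.6 × 8100 + 0.4 × 8200 = 4860 + 3280 = 8140
Overall = 0.84 × 6326 + 0.16 × 8140 = 5313.84 + 1302.4 = 6616.24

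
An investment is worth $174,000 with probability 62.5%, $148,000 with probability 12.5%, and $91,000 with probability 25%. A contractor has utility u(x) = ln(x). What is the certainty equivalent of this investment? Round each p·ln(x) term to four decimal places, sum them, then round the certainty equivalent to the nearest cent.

$145,016.09

E[u] = 0.625·ln(174000) + 0.125·ln(148000) + 0.25·ln(91000) = 7.5418 + 1.4881 + 2.8547 = 11.8846
CE = e^11.8846 ≈ 145016.09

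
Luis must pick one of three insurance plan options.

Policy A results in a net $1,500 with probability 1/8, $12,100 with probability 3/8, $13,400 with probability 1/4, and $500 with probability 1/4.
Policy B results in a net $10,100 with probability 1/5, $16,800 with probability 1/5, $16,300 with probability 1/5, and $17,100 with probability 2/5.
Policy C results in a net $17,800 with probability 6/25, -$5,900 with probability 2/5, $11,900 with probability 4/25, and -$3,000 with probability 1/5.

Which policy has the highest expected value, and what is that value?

Policy A = 1/8 × 1500 + 3/8 × 12100 + 1/4 × 13400 + 1/4 × 500 = 187.5 + 4537.5 + 3350 + 125 = 8200
Policy B = 1/5 × 10100 + 1/5 × 16800 + 1/5 × 16300 + 2/5 × 17100 = 2020 + 3360 + 3260 + 6840 = 15480
Policy C = 6/25 × 17800 + 2/5 × (-5900) + 4/25 × 11900 + 1/5 × (-3000) = 4272 − 2360 + 1904 − 600 = 3216

Policy B ($15,480)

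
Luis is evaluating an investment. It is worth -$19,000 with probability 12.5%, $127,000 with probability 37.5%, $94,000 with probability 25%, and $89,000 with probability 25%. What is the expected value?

$91,000

EV = 0.125 × (-19000) + 0.375 × 127000 + 0.25 × 94000 + 0.25 × 89000 = -2375 + 47625 + 23500 + 22250 = 91000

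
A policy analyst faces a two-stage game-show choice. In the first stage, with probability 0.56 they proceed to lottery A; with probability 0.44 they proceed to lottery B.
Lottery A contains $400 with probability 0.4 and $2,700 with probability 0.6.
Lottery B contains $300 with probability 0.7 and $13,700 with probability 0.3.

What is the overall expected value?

EV(A) = 0.4 × 400 + 0.6 × 2700 = 160 + 1620 = 1780
EV(B) = 0.7 × 300 + 0.3 × 13700 = 210 + 4110 = 4320
Overall = 0.56 × 1780 + 0.44 × 4320 = 996.8 + 1900.8 = 2897.6

$2,897.60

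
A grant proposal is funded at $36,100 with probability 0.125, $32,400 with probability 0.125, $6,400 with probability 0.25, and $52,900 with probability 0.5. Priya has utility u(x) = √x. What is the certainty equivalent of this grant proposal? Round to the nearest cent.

E[u] = 0.125·√36100 + 0.125·√32400 + 0.25·√6400 + 0.5·√52900 = 0.125·190 + 0.125·180 + 0.25·80 + 0.5·230 = 181.25
CE = (181.25)² = 32851.5625

$32,851.56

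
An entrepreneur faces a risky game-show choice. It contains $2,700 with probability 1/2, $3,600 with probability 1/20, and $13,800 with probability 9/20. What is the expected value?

EV = 1/2 × 2700 + 1/20 × 3600 + 9/20 × 13800 = 1350 + 180 + 6210 = 7740

$7,740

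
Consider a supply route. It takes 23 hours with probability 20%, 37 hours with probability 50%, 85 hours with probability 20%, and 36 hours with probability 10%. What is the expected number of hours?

43.7 hours

EV = 0.2 × 23 + 0.5 × 37 + 0.2 × 85 + 0.1 × 36 = 4.6 + 18.5 + 17 + 3.6 = 43.7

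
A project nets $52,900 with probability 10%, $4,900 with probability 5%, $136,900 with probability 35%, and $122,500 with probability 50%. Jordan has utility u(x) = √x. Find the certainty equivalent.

$109,561

E[u] = 0.1·√52900 + 0.05·√4900 + 0.35·√136900 + 0.5·√122500 = 0.1·230 + 0.05·70 + 0.35·370 + 0.5·350 = 331
CE = (331)² = 109561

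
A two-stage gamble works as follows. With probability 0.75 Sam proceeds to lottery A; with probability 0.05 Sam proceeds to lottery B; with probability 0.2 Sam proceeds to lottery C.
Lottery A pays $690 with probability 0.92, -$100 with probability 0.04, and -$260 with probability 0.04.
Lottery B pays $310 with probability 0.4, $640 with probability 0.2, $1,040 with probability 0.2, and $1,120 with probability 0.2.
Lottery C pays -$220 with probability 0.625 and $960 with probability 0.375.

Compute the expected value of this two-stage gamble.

$544

EV(A) = 0.92 × 690 + 0.04 × (-100) + 0.04 × (-260) = 634.8 − 4 − 10.4 = 620.4
EV(B) = 0.4 × 310 + 0.2 × 640 + 0.2 × 1040 + 0.2 × 1120 = 124 + 128 + 208 + 224 = 684
EV(C) = 0.625 × (-220) + 0.375 × 960 = -137.5 + 360 = 222.5
Overall = 0.75 × 620.4 + 0.05 × 684 + 0.2 × 222.5 = 465.3 + 34.2 + 44.5 = 544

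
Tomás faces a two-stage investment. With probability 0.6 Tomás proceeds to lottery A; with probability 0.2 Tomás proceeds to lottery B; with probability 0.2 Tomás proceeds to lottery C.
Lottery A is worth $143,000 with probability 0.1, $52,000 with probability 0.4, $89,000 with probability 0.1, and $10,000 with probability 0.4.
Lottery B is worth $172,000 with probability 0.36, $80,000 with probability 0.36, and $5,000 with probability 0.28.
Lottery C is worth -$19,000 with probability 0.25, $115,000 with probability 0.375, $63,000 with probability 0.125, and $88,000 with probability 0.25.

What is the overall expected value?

EV(A) = 0.1 × 143000 + 0.4 × 52000 + 0.1 × 89000 + 0.4 × 10000 = 14300 + 20800 + 8900 + 4000 = 48000
EV(B) = 0.36 × 172000 + 0.36 × 80000 + 0.28 × 5000 = 61920 + 28800 + 1400 = 92120
EV(C) = 0.25 × (-19000) + 0.375 × 115000 + 0.125 × 63000 + 0.25 × 88000 = -4750 + 43125 + 7875 + 22000 = 68250
Overall = 0.6 × 48000 + 0.2 × 92120 + 0.2 × 68250 = 28800 + 18424 + 13650 = 60874

$60,874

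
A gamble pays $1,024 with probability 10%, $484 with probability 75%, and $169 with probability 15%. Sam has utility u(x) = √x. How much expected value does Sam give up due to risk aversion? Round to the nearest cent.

$22.03

E[u] = 0.1·√1024 + 0.75·√484 + 0.15·√169 = 0.1·32 + 0.75·22 + 0.15·13 = 21.65
CE = (21.65)² = 468.7225
Risk premium = EV − CE = 490.75 − 468.7225 = 22.0275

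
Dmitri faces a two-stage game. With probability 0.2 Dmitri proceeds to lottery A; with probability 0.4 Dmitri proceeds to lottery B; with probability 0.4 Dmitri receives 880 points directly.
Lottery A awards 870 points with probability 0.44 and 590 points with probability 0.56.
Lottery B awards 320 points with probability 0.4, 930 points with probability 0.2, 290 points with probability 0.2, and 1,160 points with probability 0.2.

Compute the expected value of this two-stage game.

EV(A) = 0.44 × 870 + 0.56 × 590 = 382.8 + 330.4 = 713.2
EV(B) = 0.4 × 320 + 0.2 × 930 + 0.2 × 290 + 0.2 × 1160 = 128 + 186 + 58 + 232 = 604
Branch C: 880 (certain)
Overall = 0.2 × 713.2 + 0.4 × 604 + 0.4 × 880 = 142.64 + 241.6 + 352 = 736.24

736.24 points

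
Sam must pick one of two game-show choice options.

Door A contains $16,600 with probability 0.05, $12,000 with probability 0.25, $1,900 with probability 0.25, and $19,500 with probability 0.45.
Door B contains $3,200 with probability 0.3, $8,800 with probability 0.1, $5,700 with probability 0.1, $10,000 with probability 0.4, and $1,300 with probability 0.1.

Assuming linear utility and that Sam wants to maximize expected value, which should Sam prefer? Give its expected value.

Door A = 0.05 × 16600 + 0.25 × 12000 + 0.25 × 1900 + 0.45 × 19500 = 830 + 3000 + 475 + 8775 = 13080
Door B = 0.3 × 3200 + 0.1 × 8800 + 0.1 × 5700 + 0.4 × 10000 + 0.1 × 1300 = 960 + 880 + 570 + 4000 + 130 = 6540

Door A ($13,080)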